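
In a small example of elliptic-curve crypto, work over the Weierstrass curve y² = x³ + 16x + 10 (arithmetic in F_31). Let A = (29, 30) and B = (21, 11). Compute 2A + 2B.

First 2A:
Repeated addition: build up to 2A.
2A: tangent at (29, 30): λ = (3·29² + 16)/(2·30) ≡ 28/29. 29⁻¹ ≡ 15 (mod 31) since 29·15 = 435 ≡ 1, so λ ≡ 28·15 ≡ 17.
  x = λ² - 29 - 29 = 289 - 58 ≡ 14; y = λ·(29 - 14) - 30 ≡ 8. → (14, 8)
2A = (14, 8).
Next 2B:
Repeated addition: build up to 2B.
2B: tangent at (21, 11): λ = (3·21² + 16)/(2·11) ≡ 6/22. 22⁻¹ ≡ 24 (mod 31), so λ ≡ 6·24 ≡ 20.
  x = λ² - 21 - 21 = 400 - 42 ≡ 17; y = λ·(21 - 17) - 11 ≡ 7. → (17, 7)
2B = (17, 7).
Finally 2A + 2B:
(14, 8) + (17, 7). λ = (7 - 8)/(17 - 14) ≡ 30/3 mod 31. 3⁻¹ ≡ 21 (mod 31) since 3·21 = 63 ≡ 1, so λ ≡ 10.
  x = λ² - 14 - 17 = 100 - 31 ≡ 7; y = λ·(14 - 7) - 8 ≡ 0. → (7, 0)

(7, 0)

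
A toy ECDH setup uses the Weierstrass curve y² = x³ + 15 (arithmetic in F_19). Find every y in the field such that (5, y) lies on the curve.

8, 11

x³ + 0x + 15 = 140 ≡ 7 (mod 19).
Square roots of 7 mod 19: 8 and 11 (since 8² = 64 ≡ 7).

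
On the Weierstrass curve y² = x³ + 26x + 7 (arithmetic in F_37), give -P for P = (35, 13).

-(35, 13) = (35, -13 mod 37) = (35, 24).

(35, 24)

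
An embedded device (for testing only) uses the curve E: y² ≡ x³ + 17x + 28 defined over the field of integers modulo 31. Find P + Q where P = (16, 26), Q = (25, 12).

(15, 0)

(16, 26) + (25, 12). λ = (12 - 26)/(25 - 16) ≡ 17/9 mod 31. 9⁻¹ ≡ 7 (mod 31), so λ ≡ 26.
  x = λ² - 16 - 25 = 676 - 41 ≡ 15; y = λ·(16 - 15) - 26 ≡ 0. → (15, 0)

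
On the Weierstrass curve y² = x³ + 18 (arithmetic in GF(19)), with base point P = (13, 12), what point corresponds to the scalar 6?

(12, 6)

Double-and-add on 6 = (110)₂. Start with P = (13, 12) for the leading 1-bit.
double: tangent at (13, 12): λ = (3·13² + 0)/(2·12) ≡ 13/5. 5⁻¹ ≡ 4 (mod 19), so λ ≡ 13·4 ≡ 14.
  x = λ² - 13 - 13 = 196 - 26 ≡ 18; y = λ·(13 - 18) - 12 ≡ 13. → (18, 13)
add P: (18, 13) + (13, 12). λ = (12 - 13)/(13 - 18) ≡ 18/14 mod 19. 14⁻¹ ≡ 15 (mod 19) since 14·15 = 210 ≡ 1, so λ ≡ 4.
  x = λ² - 18 - 13 = 16 - 31 ≡ 4; y = λ·(18 - 4) - 13 ≡ 5. → (4, 5)
double: tangent at (4, 5): λ = (3·4² + 0)/(2·5) ≡ 10/10. 10⁻¹ ≡ 2 (mod 19), so λ ≡ 10·2 ≡ 1.
  x = λ² - 4 - 4 = 1 - 8 ≡ 12; y = λ·(4 - 12) - 5 ≡ 6. → (12, 6)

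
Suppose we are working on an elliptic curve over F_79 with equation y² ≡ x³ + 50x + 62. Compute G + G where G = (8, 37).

(64, 19)

tangent at (8, 37): λ = (3·8² + 50)/(2·37) ≡ 5/74. 74⁻¹ ≡ 63 (mod 79) since 74·63 = 4662 ≡ 1, so λ ≡ 5·63 ≡ 78.
  x = λ² - 8 - 8 = 6084 - 16 ≡ 64; y = λ·(8 - 64) - 37 ≡ 19. → (64, 19)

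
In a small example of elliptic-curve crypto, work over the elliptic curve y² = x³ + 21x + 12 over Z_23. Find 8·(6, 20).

Write Q = (6, 20).
Double-and-add on 8 = (1000)₂. Start with Q = (6, 20) for the leading 1-bit.
double: tangent at (6, 20): λ = (3·6² + 21)/(2·20) ≡ 14/17. 17⁻¹ ≡ 19 (mod 23), so λ ≡ 14·19 ≡ 13.
  x = λ² - 6 - 6 = 169 - 12 ≡ 19; y = λ·(6 - 19) - 20 ≡ 18. → (19, 18)
double: tangent at (19, 18): λ = (3·19² + 21)/(2·18) ≡ 0/13. 13⁻¹ ≡ 16 (mod 23), so λ ≡ 0·16 ≡ 0.
  x = λ² - 19 - 19 = 0 - 38 ≡ 8; y = λ·(19 - 8) - 18 ≡ 5. → (8, 5)
double: tangent at (8, 5): λ = (3·8² + 21)/(2·5) ≡ 6/10. 10⁻¹ ≡ 7 (mod 23), so λ ≡ 6·7 ≡ 19.
  x = λ² - 8 - 8 = 361 - 16 ≡ 0; y = λ·(8 - 0) - 5 ≡ 9. → (0, 9)

(0, 9)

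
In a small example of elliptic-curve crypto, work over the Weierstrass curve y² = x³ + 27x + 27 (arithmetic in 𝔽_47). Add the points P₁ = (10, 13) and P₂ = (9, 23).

(10, 13) + (9, 23). λ = (23 - 13)/(9 - 10) ≡ 10/46 mod 47. 46⁻¹ ≡ 46 (mod 47), so λ ≡ 37.
  x = λ² - 10 - 9 = 1369 - 19 ≡ 34; y = λ·(10 - 34) - 13 ≡ 39. → (34, 39)

(34, 39)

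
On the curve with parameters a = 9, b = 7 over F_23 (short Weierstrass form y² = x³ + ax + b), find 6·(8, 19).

(21, 2)

Write P = (8, 19).
Repeated addition: build up to 6P.
2P: tangent at (8, 19): λ = (3·8² + 9)/(2·19) ≡ 17/15. 15⁻¹ ≡ 20 (mod 23), so λ ≡ 17·20 ≡ 18.
  x = λ² - 8 - 8 = 324 - 16 ≡ 9; y = λ·(8 - 9) - 19 ≡ 9. → (9, 9)
3P: (9, 9) + (8, 19). λ = (19 - 9)/(8 - 9) ≡ 10/22 mod 23. 22⁻¹ ≡ 22 (mod 23) since 22·22 = 484 ≡ 1, so λ ≡ 13.
  x = λ² - 9 - 8 = 169 - 17 ≡ 14; y = λ·(9 - 14) - 9 ≡ 18. → (14, 18)
4P: (14, 18) + (8, 19). λ = (19 - 18)/(8 - 14) ≡ 1/17 mod 23. 17⁻¹ ≡ 19 (mod 23), so λ ≡ 19.
  x = λ² - 14 - 8 = 361 - 22 ≡ 17; y = λ·(14 - 17) - 18 ≡ 17. → (17, 17)
5P: (17, 17) + (8, 19). λ = (19 - 17)/(8 - 17) ≡ 2/14 mod 23. 14⁻¹ ≡ 5 (mod 23), so λ ≡ 10.
  x = λ² - 17 - 8 = 100 - 25 ≡ 6; y = λ·(17 - 6) - 17 ≡ 1. → (6, 1)
6P: (6, 1) + (8, 19). λ = (19 - 1)/(8 - 6) ≡ 18/2 mod 23. 2⁻¹ ≡ 12 (mod 23), so λ ≡ 9.
  x = λ² - 6 - 8 = 81 - 14 ≡ 21; y = λ·(6 - 21) - 1 ≡ 2. → (21, 2)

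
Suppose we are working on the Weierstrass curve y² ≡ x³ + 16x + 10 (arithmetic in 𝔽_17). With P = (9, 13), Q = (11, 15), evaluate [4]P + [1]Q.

O

First 4P:
Repeated addition: build up to 4P.
2P: tangent at (9, 13): λ = (3·9² + 16)/(2·13) ≡ 4/9. 9⁻¹ ≡ 2 (mod 17), so λ ≡ 4·2 ≡ 8.
  x = λ² - 9 - 9 = 64 - 18 ≡ 12; y = λ·(9 - 12) - 13 ≡ 14. → (12, 14)
3P: (12, 14) + (9, 13). λ = (13 - 14)/(9 - 12) ≡ 16/14 mod 17. 14⁻¹ ≡ 11 (mod 17), so λ ≡ 6.
  x = λ² - 12 - 9 = 36 - 21 ≡ 15; y = λ·(12 - 15) - 14 ≡ 2. → (15, 2)
4P: (15, 2) + (9, 13). λ = (13 - 2)/(9 - 15) ≡ 11/11 mod 17. 11⁻¹ ≡ 14 (mod 17) since 11·14 = 154 ≡ 1, so λ ≡ 1.
  x = λ² - 15 - 9 = 1 - 24 ≡ 11; y = λ·(15 - 11) - 2 ≡ 2. → (11, 2)
4P = (11, 2).
Finally 4P + Q:
(11, 2) + (11, 15): same x and y₁ ≡ -y₂, so the sum is the point at infinity.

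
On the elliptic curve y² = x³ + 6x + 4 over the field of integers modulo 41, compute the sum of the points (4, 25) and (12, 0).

(4, 25) + (12, 0). λ = (0 - 25)/(12 - 4) ≡ 16/8 mod 41. 8⁻¹ ≡ 36 (mod 41) since 8·36 = 288 ≡ 1, so λ ≡ 2.
  x = λ² - 4 - 12 = 4 - 16 ≡ 29; y = λ·(4 - 29) - 25 ≡ 7. → (29, 7)

(29, 7)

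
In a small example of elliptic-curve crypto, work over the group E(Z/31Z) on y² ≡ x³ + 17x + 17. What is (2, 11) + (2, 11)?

(6, 26)

tangent at (2, 11): λ = (3·2² + 17)/(2·11) ≡ 29/22. 22⁻¹ ≡ 24 (mod 31) since 22·24 = 528 ≡ 1, so λ ≡ 29·24 ≡ 14.
  x = λ² - 2 - 2 = 196 - 4 ≡ 6; y = λ·(2 - 6) - 11 ≡ 26. → (6, 26)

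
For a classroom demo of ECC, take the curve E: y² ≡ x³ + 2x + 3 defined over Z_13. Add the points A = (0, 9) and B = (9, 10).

(0, 4)

(0, 9) + (9, 10). λ = (10 - 9)/(9 - 0) ≡ 1/9 mod 13. 9⁻¹ ≡ 3 (mod 13) since 9·3 = 27 ≡ 1, so λ ≡ 3.
  x = λ² - 0 - 9 = 9 - 9 ≡ 0; y = λ·(0 - 0) - 9 ≡ 4. → (0, 4)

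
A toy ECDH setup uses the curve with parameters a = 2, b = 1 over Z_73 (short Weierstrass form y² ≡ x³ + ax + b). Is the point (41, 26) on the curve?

y² = 26² ≡ 19; x³ + 2x + 1 = 69004 ≡ 19 (mod 73). 19 = 19.

yes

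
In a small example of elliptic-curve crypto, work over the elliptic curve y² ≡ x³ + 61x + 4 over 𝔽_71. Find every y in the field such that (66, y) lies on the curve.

0

x³ + 61x + 4 = 291526 ≡ 0 (mod 71).
Only y = 0 satisfies y² ≡ 0.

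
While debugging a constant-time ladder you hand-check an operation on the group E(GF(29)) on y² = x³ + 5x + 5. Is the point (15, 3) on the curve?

y² = 3² ≡ 9; x³ + 5x + 5 = 3455 ≡ 4 (mod 29). 9 ≠ 4.

no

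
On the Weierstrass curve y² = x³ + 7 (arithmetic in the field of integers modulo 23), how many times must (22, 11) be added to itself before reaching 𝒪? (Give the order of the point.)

12

2P: tangent at (22, 11): λ = (3·22² + 0)/(2·11) ≡ 3/22. 22⁻¹ ≡ 22 (mod 23), so λ ≡ 3·22 ≡ 20.
  x = λ² - 22 - 22 = 400 - 44 ≡ 11; y = λ·(22 - 11) - 11 ≡ 2. → (11, 2)
3P: (11, 2) + (22, 11). λ = (11 - 2)/(22 - 11) ≡ 9/11 mod 23. 11⁻¹ ≡ 21 (mod 23), so λ ≡ 5.
  x = λ² - 11 - 22 = 25 - 33 ≡ 15; y = λ·(11 - 15) - 2 ≡ 1. → (15, 1)
4P: (15, 1) + (22, 11). λ = (11 - 1)/(22 - 15) ≡ 10/7 mod 23. 7⁻¹ ≡ 10 (mod 23) since 7·10 = 70 ≡ 1, so λ ≡ 8.
  x = λ² - 15 - 22 = 64 - 37 ≡ 4; y = λ·(15 - 4) - 1 ≡ 18. → (4, 18)
5P: (4, 18) + (22, 11). λ = (11 - 18)/(22 - 4) ≡ 16/18 mod 23. 18⁻¹ ≡ 9 (mod 23), so λ ≡ 6.
  x = λ² - 4 - 22 = 36 - 26 ≡ 10; y = λ·(4 - 10) - 18 ≡ 15. → (10, 15)
6P: (10, 15) + (22, 11). λ = (11 - 15)/(22 - 10) ≡ 19/12 mod 23. 12⁻¹ ≡ 2 (mod 23), so λ ≡ 15.
  x = λ² - 10 - 22 = 225 - 32 ≡ 9; y = λ·(10 - 9) - 15 ≡ 0. → (9, 0)
7P: (9, 0) + (22, 11). λ = (11 - 0)/(22 - 9) ≡ 11/13 mod 23. 13⁻¹ ≡ 16 (mod 23) since 13·16 = 208 ≡ 1, so λ ≡ 15.
  x = λ² - 9 - 22 = 225 - 31 ≡ 10; y = λ·(9 - 10) - 0 ≡ 8. → (10, 8)
8P: (10, 8) + (22, 11). λ = (11 - 8)/(22 - 10) ≡ 3/12 mod 23. 12⁻¹ ≡ 2 (mod 23), so λ ≡ 6.
  x = λ² - 10 - 22 = 36 - 32 ≡ 4; y = λ·(10 - 4) - 8 ≡ 5. → (4, 5)
9P: (4, 5) + (22, 11). λ = (11 - 5)/(22 - 4) ≡ 6/18 mod 23. 18⁻¹ ≡ 9 (mod 23) since 18·9 = 162 ≡ 1, so λ ≡ 8.
  x = λ² - 4 - 22 = 64 - 26 ≡ 15; y = λ·(4 - 15) - 5 ≡ 22. → (15, 22)
10P: (15, 22) + (22, 11). λ = (11 - 22)/(22 - 15) ≡ 12/7 mod 23. 7⁻¹ ≡ 10 (mod 23), so λ ≡ 5.
  x = λ² - 15 - 22 = 25 - 37 ≡ 11; y = λ·(15 - 11) - 22 ≡ 21. → (11, 21)
11P: (11, 21) + (22, 11). λ = (11 - 21)/(22 - 11) ≡ 13/11 mod 23. 11⁻¹ ≡ 21 (mod 23), so λ ≡ 20.
  x = λ² - 11 - 22 = 400 - 33 ≡ 22; y = λ·(11 - 22) - 21 ≡ 12. → (22, 12)
12P: (22, 12) + (22, 11): same x and y₁ ≡ -y₂, so the sum is 𝒪.
12P = 𝒪, so the order is 12.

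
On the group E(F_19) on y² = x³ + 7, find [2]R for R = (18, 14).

(0, 11)

tangent at (18, 14): λ = (3·18² + 0)/(2·14) ≡ 3/9. 9⁻¹ ≡ 17 (mod 19) since 9·17 = 153 ≡ 1, so λ ≡ 3·17 ≡ 13.
  x = λ² - 18 - 18 = 169 - 36 ≡ 0; y = λ·(18 - 0) - 14 ≡ 11. → (0, 11)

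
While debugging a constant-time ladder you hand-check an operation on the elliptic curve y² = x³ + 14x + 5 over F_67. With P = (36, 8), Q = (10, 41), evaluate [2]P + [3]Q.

First 2P:
Repeated addition: build up to 2P.
2P: tangent at (36, 8): λ = (3·36² + 14)/(2·8) ≡ 16/16. 16⁻¹ ≡ 21 (mod 67), so λ ≡ 16·21 ≡ 1.
  x = λ² - 36 - 36 = 1 - 72 ≡ 63; y = λ·(36 - 63) - 8 ≡ 32. → (63, 32)
2P = (63, 32).
Next 3Q:
Repeated addition: build up to 3Q.
2Q: tangent at (10, 41): λ = (3·10² + 14)/(2·41) ≡ 46/15. 15⁻¹ ≡ 9 (mod 67) since 15·9 = 135 ≡ 1, so λ ≡ 46·9 ≡ 12.
  x = λ² - 10 - 10 = 144 - 20 ≡ 57; y = λ·(10 - 57) - 41 ≡ 65. → (57, 65)
3Q: (57, 65) + (10, 41). λ = (41 - 65)/(10 - 57) ≡ 43/20 mod 67. 20⁻¹ ≡ 57 (mod 67) since 20·57 = 1140 ≡ 1, so λ ≡ 39.
  x = λ² - 57 - 10 = 1521 - 67 ≡ 47; y = λ·(57 - 47) - 65 ≡ 57. → (47, 57)
3Q = (47, 57).
Finally 2P + 3Q:
(63, 32) + (47, 57). λ = (57 - 32)/(47 - 63) ≡ 25/51 mod 67. 51⁻¹ ≡ 46 (mod 67), so λ ≡ 11.
  x = λ² - 63 - 47 = 121 - 110 ≡ 11; y = λ·(63 - 11) - 32 ≡ 4. → (11, 4)

(11, 4)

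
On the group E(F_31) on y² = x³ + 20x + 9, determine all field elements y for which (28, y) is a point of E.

x³ + 20x + 9 = 22521 ≡ 15 (mod 31).
15 is a non-residue mod 31; no y exists.

none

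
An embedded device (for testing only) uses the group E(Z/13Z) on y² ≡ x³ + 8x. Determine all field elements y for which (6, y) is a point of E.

x³ + 8x + 0 = 264 ≡ 4 (mod 13).
Square roots of 4 mod 13: 2 and 11 (since 2² = 4 ≡ 4).

2, 11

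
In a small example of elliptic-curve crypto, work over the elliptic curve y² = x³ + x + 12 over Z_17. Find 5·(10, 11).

(14, 4)

Write Q = (10, 11).
Double-and-add on 5 = (101)₂. Start with Q = (10, 11) for the leading 1-bit.
double: tangent at (10, 11): λ = (3·10² + 1)/(2·11) ≡ 12/5. 5⁻¹ ≡ 7 (mod 17), so λ ≡ 12·7 ≡ 16.
  x = λ² - 10 - 10 = 256 - 20 ≡ 15; y = λ·(10 - 15) - 11 ≡ 11. → (15, 11)
double: tangent at (15, 11): λ = (3·15² + 1)/(2·11) ≡ 13/5. 5⁻¹ ≡ 7 (mod 17) since 5·7 = 35 ≡ 1, so λ ≡ 13·7 ≡ 6.
  x = λ² - 15 - 15 = 36 - 30 ≡ 6; y = λ·(15 - 6) - 11 ≡ 9. → (6, 9)
add Q: (6, 9) + (10, 11). λ = (11 - 9)/(10 - 6) ≡ 2/4 mod 17. 4⁻¹ ≡ 13 (mod 17), so λ ≡ 9.
  x = λ² - 6 - 10 = 81 - 16 ≡ 14; y = λ·(6 - 14) - 9 ≡ 4. → (14, 4)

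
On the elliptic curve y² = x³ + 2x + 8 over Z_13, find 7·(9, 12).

Write P = (9, 12).
Double-and-add on 7 = (111)₂. Start with P = (9, 12) for the leading 1-bit.
double: tangent at (9, 12): λ = (3·9² + 2)/(2·12) ≡ 11/11. 11⁻¹ ≡ 6 (mod 13) since 11·6 = 66 ≡ 1, so λ ≡ 11·6 ≡ 1.
  x = λ² - 9 - 9 = 1 - 18 ≡ 9; y = λ·(9 - 9) - 12 ≡ 1. → (9, 1)
add P: (9, 1) + (9, 12): same x and y₁ ≡ -y₂, so the sum is ∞.
double: ∞ + ∞ = ∞ (identity).
add P: ∞ + (9, 12) = (9, 12) (identity).

(9, 12)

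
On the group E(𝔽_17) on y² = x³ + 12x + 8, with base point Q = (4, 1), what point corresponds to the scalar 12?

(13, 7)

Repeated addition: build up to 12Q.
2Q: tangent at (4, 1): λ = (3·4² + 12)/(2·1) ≡ 9/2. 2⁻¹ ≡ 9 (mod 17), so λ ≡ 9·9 ≡ 13.
  x = λ² - 4 - 4 = 169 - 8 ≡ 8; y = λ·(4 - 8) - 1 ≡ 15. → (8, 15)
3Q: (8, 15) + (4, 1). λ = (1 - 15)/(4 - 8) ≡ 3/13 mod 17. 13⁻¹ ≡ 4 (mod 17), so λ ≡ 12.
  x = λ² - 8 - 4 = 144 - 12 ≡ 13; y = λ·(8 - 13) - 15 ≡ 10. → (13, 10)
4Q: (13, 10) + (4, 1). λ = (1 - 10)/(4 - 13) ≡ 8/8 mod 17. 8⁻¹ ≡ 15 (mod 17), so λ ≡ 1.
  x = λ² - 13 - 4 = 1 - 17 ≡ 1; y = λ·(13 - 1) - 10 ≡ 2. → (1, 2)
5Q: (1, 2) + (4, 1). λ = (1 - 2)/(4 - 1) ≡ 16/3 mod 17. 3⁻¹ ≡ 6 (mod 17), so λ ≡ 11.
  x = λ² - 1 - 4 = 121 - 5 ≡ 14; y = λ·(1 - 14) - 2 ≡ 8. → (14, 8)
6Q: (14, 8) + (4, 1). λ = (1 - 8)/(4 - 14) ≡ 10/7 mod 17. 7⁻¹ ≡ 5 (mod 17) since 7·5 = 35 ≡ 1, so λ ≡ 16.
  x = λ² - 14 - 4 = 256 - 18 ≡ 0; y = λ·(14 - 0) - 8 ≡ 12. → (0, 12)
7Q: (0, 12) + (4, 1). λ = (1 - 12)/(4 - 0) ≡ 6/4 mod 17. 4⁻¹ ≡ 13 (mod 17) since 4·13 = 52 ≡ 1, so λ ≡ 10.
  x = λ² - 0 - 4 = 100 - 4 ≡ 11; y = λ·(0 - 11) - 12 ≡ 14. → (11, 14)
8Q: (11, 14) + (4, 1). λ = (1 - 14)/(4 - 11) ≡ 4/10 mod 17. 10⁻¹ ≡ 12 (mod 17) since 10·12 = 120 ≡ 1, so λ ≡ 14.
  x = λ² - 11 - 4 = 196 - 15 ≡ 11; y = λ·(11 - 11) - 14 ≡ 3. → (11, 3)
9Q: (11, 3) + (4, 1). λ = (1 - 3)/(4 - 11) ≡ 15/10 mod 17. 10⁻¹ ≡ 12 (mod 17), so λ ≡ 10.
  x = λ² - 11 - 4 = 100 - 15 ≡ 0; y = λ·(11 - 0) - 3 ≡ 5. → (0, 5)
10Q: (0, 5) + (4, 1). λ = (1 - 5)/(4 - 0) ≡ 13/4 mod 17. 4⁻¹ ≡ 13 (mod 17), so λ ≡ 16.
  x = λ² - 0 - 4 = 256 - 4 ≡ 14; y = λ·(0 - 14) - 5 ≡ 9. → (14, 9)
11Q: (14, 9) + (4, 1). λ = (1 - 9)/(4 - 14) ≡ 9/7 mod 17. 7⁻¹ ≡ 5 (mod 17), so λ ≡ 11.
  x = λ² - 14 - 4 = 121 - 18 ≡ 1; y = λ·(14 - 1) - 9 ≡ 15. → (1, 15)
12Q: (1, 15) + (4, 1). λ = (1 - 15)/(4 - 1) ≡ 3/3 mod 17. 3⁻¹ ≡ 6 (mod 17) since 3·6 = 18 ≡ 1, so λ ≡ 1.
  x = λ² - 1 - 4 = 1 - 5 ≡ 13; y = λ·(1 - 13) - 15 ≡ 7. → (13, 7)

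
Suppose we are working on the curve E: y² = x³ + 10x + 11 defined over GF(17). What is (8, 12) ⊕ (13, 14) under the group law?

(8, 12) + (13, 14). λ = (14 - 12)/(13 - 8) ≡ 2/5 mod 17. 5⁻¹ ≡ 7 (mod 17), so λ ≡ 14.
  x = λ² - 8 - 13 = 196 - 21 ≡ 5; y = λ·(8 - 5) - 12 ≡ 13. → (5, 13)

(5, 13)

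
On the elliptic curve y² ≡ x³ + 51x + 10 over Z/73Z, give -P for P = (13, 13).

(13, 60)

-(13, 13) = (13, -13 mod 73) = (13, 60).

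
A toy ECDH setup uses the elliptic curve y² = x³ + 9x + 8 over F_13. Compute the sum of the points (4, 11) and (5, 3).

(3, 7)

(4, 11) + (5, 3). λ = (3 - 11)/(5 - 4) ≡ 5/1 mod 13. 1⁻¹ ≡ 1 (mod 13), so λ ≡ 5.
  x = λ² - 4 - 5 = 25 - 9 ≡ 3; y = λ·(4 - 3) - 11 ≡ 7. → (3, 7)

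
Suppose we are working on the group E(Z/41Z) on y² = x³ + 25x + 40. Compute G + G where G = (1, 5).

(37, 9)

tangent at (1, 5): λ = (3·1² + 25)/(2·5) ≡ 28/10. 10⁻¹ ≡ 37 (mod 41), so λ ≡ 28·37 ≡ 11.
  x = λ² - 1 - 1 = 121 - 2 ≡ 37; y = λ·(1 - 37) - 5 ≡ 9. → (37, 9)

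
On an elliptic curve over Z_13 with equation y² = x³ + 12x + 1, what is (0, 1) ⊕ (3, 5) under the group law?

(0, 1) + (3, 5). λ = (5 - 1)/(3 - 0) ≡ 4/3 mod 13. 3⁻¹ ≡ 9 (mod 13), so λ ≡ 10.
  x = λ² - 0 - 3 = 100 - 3 ≡ 6; y = λ·(0 - 6) - 1 ≡ 4. → (6, 4)

(6, 4)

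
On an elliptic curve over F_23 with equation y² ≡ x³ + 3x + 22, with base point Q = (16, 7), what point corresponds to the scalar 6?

(21, 13)

Double-and-add on 6 = (110)₂. Start with Q = (16, 7) for the leading 1-bit.
double: tangent at (16, 7): λ = (3·16² + 3)/(2·7) ≡ 12/14. 14⁻¹ ≡ 5 (mod 23) since 14·5 = 70 ≡ 1, so λ ≡ 12·5 ≡ 14.
  x = λ² - 16 - 16 = 196 - 32 ≡ 3; y = λ·(16 - 3) - 7 ≡ 14. → (3, 14)
add Q: (3, 14) + (16, 7). λ = (7 - 14)/(16 - 3) ≡ 16/13 mod 23. 13⁻¹ ≡ 16 (mod 23) since 13·16 = 208 ≡ 1, so λ ≡ 3.
  x = λ² - 3 - 16 = 9 - 19 ≡ 13; y = λ·(3 - 13) - 14 ≡ 2. → (13, 2)
double: tangent at (13, 2): λ = (3·13² + 3)/(2·2) ≡ 4/4. 4⁻¹ ≡ 6 (mod 23) since 4·6 = 24 ≡ 1, so λ ≡ 4·6 ≡ 1.
  x = λ² - 13 - 13 = 1 - 26 ≡ 21; y = λ·(13 - 21) - 2 ≡ 13. → (21, 13)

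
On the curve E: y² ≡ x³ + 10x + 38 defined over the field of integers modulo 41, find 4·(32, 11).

(32, 30)

Write Q = (32, 11).
Double-and-add on 4 = (100)₂. Start with Q = (32, 11) for the leading 1-bit.
double: tangent at (32, 11): λ = (3·32² + 10)/(2·11) ≡ 7/22. 22⁻¹ ≡ 28 (mod 41) since 22·28 = 616 ≡ 1, so λ ≡ 7·28 ≡ 32.
  x = λ² - 32 - 32 = 1024 - 64 ≡ 17; y = λ·(32 - 17) - 11 ≡ 18. → (17, 18)
double: tangent at (17, 18): λ = (3·17² + 10)/(2·18) ≡ 16/36. 36⁻¹ ≡ 8 (mod 41), so λ ≡ 16·8 ≡ 5.
  x = λ² - 17 - 17 = 25 - 34 ≡ 32; y = λ·(17 - 32) - 18 ≡ 30. → (32, 30)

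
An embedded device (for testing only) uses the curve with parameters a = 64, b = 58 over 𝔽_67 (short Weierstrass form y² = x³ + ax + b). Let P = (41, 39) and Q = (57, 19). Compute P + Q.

(25, 8)

(41, 39) + (57, 19). λ = (19 - 39)/(57 - 41) ≡ 47/16 mod 67. 16⁻¹ ≡ 21 (mod 67) since 16·21 = 336 ≡ 1, so λ ≡ 49.
  x = λ² - 41 - 57 = 2401 - 98 ≡ 25; y = λ·(41 - 25) - 39 ≡ 8. → (25, 8)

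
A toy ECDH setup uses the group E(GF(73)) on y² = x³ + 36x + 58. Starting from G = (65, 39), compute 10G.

(25, 31)

Repeated addition: build up to 10G.
2G: tangent at (65, 39): λ = (3·65² + 36)/(2·39) ≡ 9/5. 5⁻¹ ≡ 44 (mod 73), so λ ≡ 9·44 ≡ 31.
  x = λ² - 65 - 65 = 961 - 130 ≡ 28; y = λ·(65 - 28) - 39 ≡ 13. → (28, 13)
3G: (28, 13) + (65, 39). λ = (39 - 13)/(65 - 28) ≡ 26/37 mod 73. 37⁻¹ ≡ 2 (mod 73), so λ ≡ 52.
  x = λ² - 28 - 65 = 2704 - 93 ≡ 56; y = λ·(28 - 56) - 13 ≡ 64. → (56, 64)
4G: (56, 64) + (65, 39). λ = (39 - 64)/(65 - 56) ≡ 48/9 mod 73. 9⁻¹ ≡ 65 (mod 73) since 9·65 = 585 ≡ 1, so λ ≡ 54.
  x = λ² - 56 - 65 = 2916 - 121 ≡ 21; y = λ·(56 - 21) - 64 ≡ 1. → (21, 1)
5G: (21, 1) + (65, 39). λ = (39 - 1)/(65 - 21) ≡ 38/44 mod 73. 44⁻¹ ≡ 5 (mod 73) since 44·5 = 220 ≡ 1, so λ ≡ 44.
  x = λ² - 21 - 65 = 1936 - 86 ≡ 25; y = λ·(21 - 25) - 1 ≡ 42. → (25, 42)
6G: (25, 42) + (65, 39). λ = (39 - 42)/(65 - 25) ≡ 70/40 mod 73. 40⁻¹ ≡ 42 (mod 73) since 40·42 = 1680 ≡ 1, so λ ≡ 20.
  x = λ² - 25 - 65 = 400 - 90 ≡ 18; y = λ·(25 - 18) - 42 ≡ 25. → (18, 25)
7G: (18, 25) + (65, 39). λ = (39 - 25)/(65 - 18) ≡ 14/47 mod 73. 47⁻¹ ≡ 14 (mod 73), so λ ≡ 50.
  x = λ² - 18 - 65 = 2500 - 83 ≡ 8; y = λ·(18 - 8) - 25 ≡ 37. → (8, 37)
8G: (8, 37) + (65, 39). λ = (39 - 37)/(65 - 8) ≡ 2/57 mod 73. 57⁻¹ ≡ 41 (mod 73), so λ ≡ 9.
  x = λ² - 8 - 65 = 81 - 73 ≡ 8; y = λ·(8 - 8) - 37 ≡ 36. → (8, 36)
9G: (8, 36) + (65, 39). λ = (39 - 36)/(65 - 8) ≡ 3/57 mod 73. 57⁻¹ ≡ 41 (mod 73), so λ ≡ 50.
  x = λ² - 8 - 65 = 2500 - 73 ≡ 18; y = λ·(8 - 18) - 36 ≡ 48. → (18, 48)
10G: (18, 48) + (65, 39). λ = (39 - 48)/(65 - 18) ≡ 64/47 mod 73. 47⁻¹ ≡ 14 (mod 73) since 47·14 = 658 ≡ 1, so λ ≡ 20.
  x = λ² - 18 - 65 = 400 - 83 ≡ 25; y = λ·(18 - 25) - 48 ≡ 31. → (25, 31)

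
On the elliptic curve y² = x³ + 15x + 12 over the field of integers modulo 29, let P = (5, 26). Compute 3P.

Repeated addition: build up to 3P.
2P: tangent at (5, 26): λ = (3·5² + 15)/(2·26) ≡ 3/23. 23⁻¹ ≡ 24 (mod 29) since 23·24 = 552 ≡ 1, so λ ≡ 3·24 ≡ 14.
  x = λ² - 5 - 5 = 196 - 10 ≡ 12; y = λ·(5 - 12) - 26 ≡ 21. → (12, 21)
3P: (12, 21) + (5, 26). λ = (26 - 21)/(5 - 12) ≡ 5/22 mod 29. 22⁻¹ ≡ 4 (mod 29), so λ ≡ 20.
  x = λ² - 12 - 5 = 400 - 17 ≡ 6; y = λ·(12 - 6) - 21 ≡ 12. → (6, 12)

(6, 12)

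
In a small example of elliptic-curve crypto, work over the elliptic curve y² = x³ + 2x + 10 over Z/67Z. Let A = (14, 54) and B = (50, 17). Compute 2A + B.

First 2A:
Repeated addition: build up to 2A.
2A: tangent at (14, 54): λ = (3·14² + 2)/(2·54) ≡ 54/41. 41⁻¹ ≡ 18 (mod 67) since 41·18 = 738 ≡ 1, so λ ≡ 54·18 ≡ 34.
  x = λ² - 14 - 14 = 1156 - 28 ≡ 56; y = λ·(14 - 56) - 54 ≡ 59. → (56, 59)
2A = (56, 59).
Finally 2A + B:
(56, 59) + (50, 17). λ = (17 - 59)/(50 - 56) ≡ 25/61 mod 67. 61⁻¹ ≡ 11 (mod 67), so λ ≡ 7.
  x = λ² - 56 - 50 = 49 - 106 ≡ 10; y = λ·(56 - 10) - 59 ≡ 62. → (10, 62)

(10, 62)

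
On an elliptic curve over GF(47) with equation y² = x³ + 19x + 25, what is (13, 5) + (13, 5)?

tangent at (13, 5): λ = (3·13² + 19)/(2·5) ≡ 9/10. 10⁻¹ ≡ 33 (mod 47), so λ ≡ 9·33 ≡ 15.
  x = λ² - 13 - 13 = 225 - 26 ≡ 11; y = λ·(13 - 11) - 5 ≡ 25. → (11, 25)

(11, 25)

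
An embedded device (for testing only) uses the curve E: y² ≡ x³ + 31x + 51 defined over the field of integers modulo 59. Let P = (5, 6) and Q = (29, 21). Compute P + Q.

(5, 6) + (29, 21). λ = (21 - 6)/(29 - 5) ≡ 15/24 mod 59. 24⁻¹ ≡ 32 (mod 59), so λ ≡ 8.
  x = λ² - 5 - 29 = 64 - 34 ≡ 30; y = λ·(5 - 30) - 6 ≡ 30. → (30, 30)

(30, 30)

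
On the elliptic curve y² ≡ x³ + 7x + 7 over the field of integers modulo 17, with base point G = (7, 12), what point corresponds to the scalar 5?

(1, 10)

Double-and-add on 5 = (101)₂. Start with G = (7, 12) for the leading 1-bit.
double: tangent at (7, 12): λ = (3·7² + 7)/(2·12) ≡ 1/7. 7⁻¹ ≡ 5 (mod 17) since 7·5 = 35 ≡ 1, so λ ≡ 1·5 ≡ 5.
  x = λ² - 7 - 7 = 25 - 14 ≡ 11; y = λ·(7 - 11) - 12 ≡ 2. → (11, 2)
double: tangent at (11, 2): λ = (3·11² + 7)/(2·2) ≡ 13/4. 4⁻¹ ≡ 13 (mod 17), so λ ≡ 13·13 ≡ 16.
  x = λ² - 11 - 11 = 256 - 22 ≡ 13; y = λ·(11 - 13) - 2 ≡ 0. → (13, 0)
add G: (13, 0) + (7, 12). λ = (12 - 0)/(7 - 13) ≡ 12/11 mod 17. 11⁻¹ ≡ 14 (mod 17), so λ ≡ 15.
  x = λ² - 13 - 7 = 225 - 20 ≡ 1; y = λ·(13 - 1) - 0 ≡ 10. → (1, 10)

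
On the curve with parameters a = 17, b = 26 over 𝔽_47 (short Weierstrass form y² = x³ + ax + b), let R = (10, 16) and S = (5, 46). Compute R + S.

(10, 16) + (5, 46). λ = (46 - 16)/(5 - 10) ≡ 30/42 mod 47. 42⁻¹ ≡ 28 (mod 47), so λ ≡ 41.
  x = λ² - 10 - 5 = 1681 - 15 ≡ 21; y = λ·(10 - 21) - 16 ≡ 3. → (21, 3)

(21, 3)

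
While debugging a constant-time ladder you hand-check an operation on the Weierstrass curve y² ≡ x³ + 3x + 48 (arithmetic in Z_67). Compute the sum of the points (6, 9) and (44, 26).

(23, 31)

(6, 9) + (44, 26). λ = (26 - 9)/(44 - 6) ≡ 17/38 mod 67. 38⁻¹ ≡ 30 (mod 67), so λ ≡ 41.
  x = λ² - 6 - 44 = 1681 - 50 ≡ 23; y = λ·(6 - 23) - 9 ≡ 31. → (23, 31)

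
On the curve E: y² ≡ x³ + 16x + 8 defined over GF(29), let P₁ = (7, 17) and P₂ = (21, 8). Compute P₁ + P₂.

(6, 1)

(7, 17) + (21, 8). λ = (8 - 17)/(21 - 7) ≡ 20/14 mod 29. 14⁻¹ ≡ 27 (mod 29), so λ ≡ 18.
  x = λ² - 7 - 21 = 324 - 28 ≡ 6; y = λ·(7 - 6) - 17 ≡ 1. → (6, 1)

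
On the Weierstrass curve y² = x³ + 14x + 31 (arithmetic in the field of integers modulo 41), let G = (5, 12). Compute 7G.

(27, 24)

Repeated addition: build up to 7G.
2G: tangent at (5, 12): λ = (3·5² + 14)/(2·12) ≡ 7/24. 24⁻¹ ≡ 12 (mod 41), so λ ≡ 7·12 ≡ 2.
  x = λ² - 5 - 5 = 4 - 10 ≡ 35; y = λ·(5 - 35) - 12 ≡ 10. → (35, 10)
3G: (35, 10) + (5, 12). λ = (12 - 10)/(5 - 35) ≡ 2/11 mod 41. 11⁻¹ ≡ 15 (mod 41) since 11·15 = 165 ≡ 1, so λ ≡ 30.
  x = λ² - 35 - 5 = 900 - 40 ≡ 40; y = λ·(35 - 40) - 10 ≡ 4. → (40, 4)
4G: (40, 4) + (5, 12). λ = (12 - 4)/(5 - 40) ≡ 8/6 mod 41. 6⁻¹ ≡ 7 (mod 41) since 6·7 = 42 ≡ 1, so λ ≡ 15.
  x = λ² - 40 - 5 = 225 - 45 ≡ 16; y = λ·(40 - 16) - 4 ≡ 28. → (16, 28)
5G: (16, 28) + (5, 12). λ = (12 - 28)/(5 - 16) ≡ 25/30 mod 41. 30⁻¹ ≡ 26 (mod 41) since 30·26 = 780 ≡ 1, so λ ≡ 35.
  x = λ² - 16 - 5 = 1225 - 21 ≡ 15; y = λ·(16 - 15) - 28 ≡ 7. → (15, 7)
6G: (15, 7) + (5, 12). λ = (12 - 7)/(5 - 15) ≡ 5/31 mod 41. 31⁻¹ ≡ 4 (mod 41), so λ ≡ 20.
  x = λ² - 15 - 5 = 400 - 20 ≡ 11; y = λ·(15 - 11) - 7 ≡ 32. → (11, 32)
7G: (11, 32) + (5, 12). λ = (12 - 32)/(5 - 11) ≡ 21/35 mod 41. 35⁻¹ ≡ 34 (mod 41), so λ ≡ 17.
  x = λ² - 11 - 5 = 289 - 16 ≡ 27; y = λ·(11 - 27) - 32 ≡ 24. → (27, 24)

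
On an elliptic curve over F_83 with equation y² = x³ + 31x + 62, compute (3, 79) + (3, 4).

The two points share x = 3 and their y-coordinates satisfy 79 + 4 ≡ 0 (mod 83), so they are inverses. Their sum is O.

O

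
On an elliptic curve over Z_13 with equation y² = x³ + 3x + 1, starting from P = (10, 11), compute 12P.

(12, 7)

Repeated addition: build up to 12P.
2P: tangent at (10, 11): λ = (3·10² + 3)/(2·11) ≡ 4/9. 9⁻¹ ≡ 3 (mod 13) since 9·3 = 27 ≡ 1, so λ ≡ 4·3 ≡ 12.
  x = λ² - 10 - 10 = 144 - 20 ≡ 7; y = λ·(10 - 7) - 11 ≡ 12. → (7, 12)
3P: (7, 12) + (10, 11). λ = (11 - 12)/(10 - 7) ≡ 12/3 mod 13. 3⁻¹ ≡ 9 (mod 13), so λ ≡ 4.
  x = λ² - 7 - 10 = 16 - 17 ≡ 12; y = λ·(7 - 12) - 12 ≡ 7. → (12, 7)
4P: (12, 7) + (10, 11). λ = (11 - 7)/(10 - 12) ≡ 4/11 mod 13. 11⁻¹ ≡ 6 (mod 13), so λ ≡ 11.
  x = λ² - 12 - 10 = 121 - 22 ≡ 8; y = λ·(12 - 8) - 7 ≡ 11. → (8, 11)
5P: (8, 11) + (10, 11). λ = (11 - 11)/(10 - 8) ≡ 0/2 mod 13. 2⁻¹ ≡ 7 (mod 13), so λ ≡ 0.
  x = λ² - 8 - 10 = 0 - 18 ≡ 8; y = λ·(8 - 8) - 11 ≡ 2. → (8, 2)
6P: (8, 2) + (10, 11). λ = (11 - 2)/(10 - 8) ≡ 9/2 mod 13. 2⁻¹ ≡ 7 (mod 13), so λ ≡ 11.
  x = λ² - 8 - 10 = 121 - 18 ≡ 12; y = λ·(8 - 12) - 2 ≡ 6. → (12, 6)
7P: (12, 6) + (10, 11). λ = (11 - 6)/(10 - 12) ≡ 5/11 mod 13. 11⁻¹ ≡ 6 (mod 13), so λ ≡ 4.
  x = λ² - 12 - 10 = 16 - 22 ≡ 7; y = λ·(12 - 7) - 6 ≡ 1. → (7, 1)
8P: (7, 1) + (10, 11). λ = (11 - 1)/(10 - 7) ≡ 10/3 mod 13. 3⁻¹ ≡ 9 (mod 13), so λ ≡ 12.
  x = λ² - 7 - 10 = 144 - 17 ≡ 10; y = λ·(7 - 10) - 1 ≡ 2. → (10, 2)
9P: (10, 2) + (10, 11): same x and y₁ ≡ -y₂, so the sum is 𝒪.
10P: 𝒪 + (10, 11) = (10, 11) (identity).
11P: tangent at (10, 11): λ = (3·10² + 3)/(2·11) ≡ 4/9. 9⁻¹ ≡ 3 (mod 13), so λ ≡ 4·3 ≡ 12.
  x = λ² - 10 - 10 = 144 - 20 ≡ 7; y = λ·(10 - 7) - 11 ≡ 12. → (7, 12)
12P: (7, 12) + (10, 11). λ = (11 - 12)/(10 - 7) ≡ 12/3 mod 13. 3⁻¹ ≡ 9 (mod 13), so λ ≡ 4.
  x = λ² - 7 - 10 = 16 - 17 ≡ 12; y = λ·(7 - 12) - 12 ≡ 7. → (12, 7)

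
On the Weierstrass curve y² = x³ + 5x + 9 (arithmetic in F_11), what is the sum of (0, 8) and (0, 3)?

O

The two points share x = 0 and their y-coordinates satisfy 8 + 3 ≡ 0 (mod 11), so they are inverses. Their sum is O.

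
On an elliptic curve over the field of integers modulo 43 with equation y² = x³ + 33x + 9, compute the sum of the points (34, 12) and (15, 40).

(34, 12) + (15, 40). λ = (40 - 12)/(15 - 34) ≡ 28/24 mod 43. 24⁻¹ ≡ 9 (mod 43) since 24·9 = 216 ≡ 1, so λ ≡ 37.
  x = λ² - 34 - 15 = 1369 - 49 ≡ 30; y = λ·(34 - 30) - 12 ≡ 7. → (30, 7)

(30, 7)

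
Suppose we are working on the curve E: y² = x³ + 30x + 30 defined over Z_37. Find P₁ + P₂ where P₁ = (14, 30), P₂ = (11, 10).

(3, 31)

(14, 30) + (11, 10). λ = (10 - 30)/(11 - 14) ≡ 17/34 mod 37. 34⁻¹ ≡ 12 (mod 37), so λ ≡ 19.
  x = λ² - 14 - 11 = 361 - 25 ≡ 3; y = λ·(14 - 3) - 30 ≡ 31. → (3, 31)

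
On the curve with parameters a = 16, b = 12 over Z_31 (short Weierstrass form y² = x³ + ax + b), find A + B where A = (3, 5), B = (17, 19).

(12, 17)

(3, 5) + (17, 19). λ = (19 - 5)/(17 - 3) ≡ 14/14 mod 31. 14⁻¹ ≡ 20 (mod 31), so λ ≡ 1.
  x = λ² - 3 - 17 = 1 - 20 ≡ 12; y = λ·(3 - 12) - 5 ≡ 17. → (12, 17)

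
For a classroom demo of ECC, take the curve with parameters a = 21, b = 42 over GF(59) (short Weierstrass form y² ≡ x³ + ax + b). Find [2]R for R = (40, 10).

tangent at (40, 10): λ = (3·40² + 21)/(2·10) ≡ 42/20. 20⁻¹ ≡ 3 (mod 59), so λ ≡ 42·3 ≡ 8.
  x = λ² - 40 - 40 = 64 - 80 ≡ 43; y = λ·(40 - 43) - 10 ≡ 25. → (43, 25)

(43, 25)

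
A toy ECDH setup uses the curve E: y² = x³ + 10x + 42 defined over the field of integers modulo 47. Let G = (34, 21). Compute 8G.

(22, 37)

Double-and-add on 8 = (1000)₂. Start with G = (34, 21) for the leading 1-bit.
double: tangent at (34, 21): λ = (3·34² + 10)/(2·21) ≡ 0/42. 42⁻¹ ≡ 28 (mod 47), so λ ≡ 0·28 ≡ 0.
  x = λ² - 34 - 34 = 0 - 68 ≡ 26; y = λ·(34 - 26) - 21 ≡ 26. → (26, 26)
double: tangent at (26, 26): λ = (3·26² + 10)/(2·26) ≡ 17/5. 5⁻¹ ≡ 19 (mod 47), so λ ≡ 17·19 ≡ 41.
  x = λ² - 26 - 26 = 1681 - 52 ≡ 31; y = λ·(26 - 31) - 26 ≡ 4. → (31, 4)
double: tangent at (31, 4): λ = (3·31² + 10)/(2·4) ≡ 26/8. 8⁻¹ ≡ 6 (mod 47) since 8·6 = 48 ≡ 1, so λ ≡ 26·6 ≡ 15.
  x = λ² - 31 - 31 = 225 - 62 ≡ 22; y = λ·(31 - 22) - 4 ≡ 37. → (22, 37)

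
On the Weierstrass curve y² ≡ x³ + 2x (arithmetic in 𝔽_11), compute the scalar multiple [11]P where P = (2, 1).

Double-and-add on 11 = (1011)₂. Start with P = (2, 1) for the leading 1-bit.
double: tangent at (2, 1): λ = (3·2² + 2)/(2·1) ≡ 3/2. 2⁻¹ ≡ 6 (mod 11) since 2·6 = 12 ≡ 1, so λ ≡ 3·6 ≡ 7.
  x = λ² - 2 - 2 = 49 - 4 ≡ 1; y = λ·(2 - 1) - 1 ≡ 6. → (1, 6)
double: tangent at (1, 6): λ = (3·1² + 2)/(2·6) ≡ 5/1. 1⁻¹ ≡ 1 (mod 11) since 1·1 = 1 ≡ 1, so λ ≡ 5·1 ≡ 5.
  x = λ² - 1 - 1 = 25 - 2 ≡ 1; y = λ·(1 - 1) - 6 ≡ 5. → (1, 5)
add P: (1, 5) + (2, 1). λ = (1 - 5)/(2 - 1) ≡ 7/1 mod 11. 1⁻¹ ≡ 1 (mod 11) since 1·1 = 1 ≡ 1, so λ ≡ 7.
  x = λ² - 1 - 2 = 49 - 3 ≡ 2; y = λ·(1 - 2) - 5 ≡ 10. → (2, 10)
double: tangent at (2, 10): λ = (3·2² + 2)/(2·10) ≡ 3/9. 9⁻¹ ≡ 5 (mod 11), so λ ≡ 3·5 ≡ 4.
  x = λ² - 2 - 2 = 16 - 4 ≡ 1; y = λ·(2 - 1) - 10 ≡ 5. → (1, 5)
add P: (1, 5) + (2, 1). λ = (1 - 5)/(2 - 1) ≡ 7/1 mod 11. 1⁻¹ ≡ 1 (mod 11), so λ ≡ 7.
  x = λ² - 1 - 2 = 49 - 3 ≡ 2; y = λ·(1 - 2) - 5 ≡ 10. → (2, 10)

(2, 10)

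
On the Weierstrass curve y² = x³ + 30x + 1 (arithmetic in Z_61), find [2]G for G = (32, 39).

tangent at (32, 39): λ = (3·32² + 30)/(2·39) ≡ 52/17. 17⁻¹ ≡ 18 (mod 61) since 17·18 = 306 ≡ 1, so λ ≡ 52·18 ≡ 21.
  x = λ² - 32 - 32 = 441 - 64 ≡ 11; y = λ·(32 - 11) - 39 ≡ 36. → (11, 36)

(11, 36)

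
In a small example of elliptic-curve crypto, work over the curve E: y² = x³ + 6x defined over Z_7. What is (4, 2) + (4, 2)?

tangent at (4, 2): λ = (3·4² + 6)/(2·2) ≡ 5/4. 4⁻¹ ≡ 2 (mod 7), so λ ≡ 5·2 ≡ 3.
  x = λ² - 4 - 4 = 9 - 8 ≡ 1; y = λ·(4 - 1) - 2 ≡ 0. → (1, 0)

(1, 0)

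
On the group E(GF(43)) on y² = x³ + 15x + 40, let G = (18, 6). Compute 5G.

(27, 41)

Repeated addition: build up to 5G.
2G: tangent at (18, 6): λ = (3·18² + 15)/(2·6) ≡ 41/12. 12⁻¹ ≡ 18 (mod 43), so λ ≡ 41·18 ≡ 7.
  x = λ² - 18 - 18 = 49 - 36 ≡ 13; y = λ·(18 - 13) - 6 ≡ 29. → (13, 29)
3G: (13, 29) + (18, 6). λ = (6 - 29)/(18 - 13) ≡ 20/5 mod 43. 5⁻¹ ≡ 26 (mod 43) since 5·26 = 130 ≡ 1, so λ ≡ 4.
  x = λ² - 13 - 18 = 16 - 31 ≡ 28; y = λ·(13 - 28) - 29 ≡ 40. → (28, 40)
4G: (28, 40) + (18, 6). λ = (6 - 40)/(18 - 28) ≡ 9/33 mod 43. 33⁻¹ ≡ 30 (mod 43), so λ ≡ 12.
  x = λ² - 28 - 18 = 144 - 46 ≡ 12; y = λ·(28 - 12) - 40 ≡ 23. → (12, 23)
5G: (12, 23) + (18, 6). λ = (6 - 23)/(18 - 12) ≡ 26/6 mod 43. 6⁻¹ ≡ 36 (mod 43) since 6·36 = 216 ≡ 1, so λ ≡ 33.
  x = λ² - 12 - 18 = 1089 - 30 ≡ 27; y = λ·(12 - 27) - 23 ≡ 41. → (27, 41)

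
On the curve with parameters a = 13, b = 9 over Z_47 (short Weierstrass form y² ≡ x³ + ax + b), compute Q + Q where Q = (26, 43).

(13, 42)

tangent at (26, 43): λ = (3·26² + 13)/(2·43) ≡ 20/39. 39⁻¹ ≡ 41 (mod 47), so λ ≡ 20·41 ≡ 21.
  x = λ² - 26 - 26 = 441 - 52 ≡ 13; y = λ·(26 - 13) - 43 ≡ 42. → (13, 42)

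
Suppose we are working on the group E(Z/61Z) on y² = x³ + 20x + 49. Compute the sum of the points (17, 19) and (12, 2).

(17, 19) + (12, 2). λ = (2 - 19)/(12 - 17) ≡ 44/56 mod 61. 56⁻¹ ≡ 12 (mod 61) since 56·12 = 672 ≡ 1, so λ ≡ 40.
  x = λ² - 17 - 12 = 1600 - 29 ≡ 46; y = λ·(17 - 46) - 19 ≡ 41. → (46, 41)

(46, 41)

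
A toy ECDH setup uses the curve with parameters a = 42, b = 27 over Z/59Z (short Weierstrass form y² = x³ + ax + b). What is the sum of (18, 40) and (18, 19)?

The two points share x = 18 and their y-coordinates satisfy 40 + 19 ≡ 0 (mod 59), so they are inverses. Their sum is the point at infinity.

O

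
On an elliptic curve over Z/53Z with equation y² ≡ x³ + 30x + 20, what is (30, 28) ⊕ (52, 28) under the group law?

(30, 28) + (52, 28). λ = (28 - 28)/(52 - 30) ≡ 0/22 mod 53. 22⁻¹ ≡ 41 (mod 53) since 22·41 = 902 ≡ 1, so λ ≡ 0.
  x = λ² - 30 - 52 = 0 - 82 ≡ 24; y = λ·(30 - 24) - 28 ≡ 25. → (24, 25)

(24, 25)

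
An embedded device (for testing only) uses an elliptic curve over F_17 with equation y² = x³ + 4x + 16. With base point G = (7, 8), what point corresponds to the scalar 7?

Repeated addition: build up to 7G.
2G: tangent at (7, 8): λ = (3·7² + 4)/(2·8) ≡ 15/16. 16⁻¹ ≡ 16 (mod 17), so λ ≡ 15·16 ≡ 2.
  x = λ² - 7 - 7 = 4 - 14 ≡ 7; y = λ·(7 - 7) - 8 ≡ 9. → (7, 9)
3G: (7, 9) + (7, 8): same x and y₁ ≡ -y₂, so the sum is the point at infinity.
4G: the point at infinity + (7, 8) = (7, 8) (identity).
5G: tangent at (7, 8): λ = (3·7² + 4)/(2·8) ≡ 15/16. 16⁻¹ ≡ 16 (mod 17) since 16·16 = 256 ≡ 1, so λ ≡ 15·16 ≡ 2.
  x = λ² - 7 - 7 = 4 - 14 ≡ 7; y = λ·(7 - 7) - 8 ≡ 9. → (7, 9)
6G: (7, 9) + (7, 8): same x and y₁ ≡ -y₂, so the sum is the point at infinity.
7G: the point at infinity + (7, 8) = (7, 8) (identity).

(7, 8)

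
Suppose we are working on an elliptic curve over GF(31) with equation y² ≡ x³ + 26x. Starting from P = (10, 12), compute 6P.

(8, 21)

Repeated addition: build up to 6P.
2P: tangent at (10, 12): λ = (3·10² + 26)/(2·12) ≡ 16/24. 24⁻¹ ≡ 22 (mod 31) since 24·22 = 528 ≡ 1, so λ ≡ 16·22 ≡ 11.
  x = λ² - 10 - 10 = 121 - 20 ≡ 8; y = λ·(10 - 8) - 12 ≡ 10. → (8, 10)
3P: (8, 10) + (10, 12). λ = (12 - 10)/(10 - 8) ≡ 2/2 mod 31. 2⁻¹ ≡ 16 (mod 31) since 2·16 = 32 ≡ 1, so λ ≡ 1.
  x = λ² - 8 - 10 = 1 - 18 ≡ 14; y = λ·(8 - 14) - 10 ≡ 15. → (14, 15)
4P: (14, 15) + (10, 12). λ = (12 - 15)/(10 - 14) ≡ 28/27 mod 31. 27⁻¹ ≡ 23 (mod 31), so λ ≡ 24.
  x = λ² - 14 - 10 = 576 - 24 ≡ 25; y = λ·(14 - 25) - 15 ≡ 0. → (25, 0)
5P: (25, 0) + (10, 12). λ = (12 - 0)/(10 - 25) ≡ 12/16 mod 31. 16⁻¹ ≡ 2 (mod 31) since 16·2 = 32 ≡ 1, so λ ≡ 24.
  x = λ² - 25 - 10 = 576 - 35 ≡ 14; y = λ·(25 - 14) - 0 ≡ 16. → (14, 16)
6P: (14, 16) + (10, 12). λ = (12 - 16)/(10 - 14) ≡ 27/27 mod 31. 27⁻¹ ≡ 23 (mod 31) since 27·23 = 621 ≡ 1, so λ ≡ 1.
  x = λ² - 14 - 10 = 1 - 24 ≡ 8; y = λ·(14 - 8) - 16 ≡ 21. → (8, 21)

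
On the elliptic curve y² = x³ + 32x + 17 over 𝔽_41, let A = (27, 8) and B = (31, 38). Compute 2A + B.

First 2A:
Repeated addition: build up to 2A.
2A: tangent at (27, 8): λ = (3·27² + 32)/(2·8) ≡ 5/16. 16⁻¹ ≡ 18 (mod 41), so λ ≡ 5·18 ≡ 8.
  x = λ² - 27 - 27 = 64 - 54 ≡ 10; y = λ·(27 - 10) - 8 ≡ 5. → (10, 5)
2A = (10, 5).
Finally 2A + B:
(10, 5) + (31, 38). λ = (38 - 5)/(31 - 10) ≡ 33/21 mod 41. 21⁻¹ ≡ 2 (mod 41) since 21·2 = 42 ≡ 1, so λ ≡ 25.
  x = λ² - 10 - 31 = 625 - 41 ≡ 10; y = λ·(10 - 10) - 5 ≡ 36. → (10, 36)

(10, 36)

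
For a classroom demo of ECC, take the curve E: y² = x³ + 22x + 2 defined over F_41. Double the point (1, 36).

(35, 8)

tangent at (1, 36): λ = (3·1² + 22)/(2·36) ≡ 25/31. 31⁻¹ ≡ 4 (mod 41), so λ ≡ 25·4 ≡ 18.
  x = λ² - 1 - 1 = 324 - 2 ≡ 35; y = λ·(1 - 35) - 36 ≡ 8. → (35, 8)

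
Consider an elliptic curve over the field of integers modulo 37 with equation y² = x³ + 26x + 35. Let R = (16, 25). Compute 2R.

tangent at (16, 25): λ = (3·16² + 26)/(2·25) ≡ 17/13. 13⁻¹ ≡ 20 (mod 37) since 13·20 = 260 ≡ 1, so λ ≡ 17·20 ≡ 7.
  x = λ² - 16 - 16 = 49 - 32 ≡ 17; y = λ·(16 - 17) - 25 ≡ 5. → (17, 5)

(17, 5)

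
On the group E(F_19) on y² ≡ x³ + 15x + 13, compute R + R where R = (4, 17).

(18, 4)

tangent at (4, 17): λ = (3·4² + 15)/(2·17) ≡ 6/15. 15⁻¹ ≡ 14 (mod 19), so λ ≡ 6·14 ≡ 8.
  x = λ² - 4 - 4 = 64 - 8 ≡ 18; y = λ·(4 - 18) - 17 ≡ 4. → (18, 4)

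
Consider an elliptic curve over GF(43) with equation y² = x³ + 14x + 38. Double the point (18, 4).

tangent at (18, 4): λ = (3·18² + 14)/(2·4) ≡ 40/8. 8⁻¹ ≡ 27 (mod 43), so λ ≡ 40·27 ≡ 5.
  x = λ² - 18 - 18 = 25 - 36 ≡ 32; y = λ·(18 - 32) - 4 ≡ 12. → (32, 12)

(32, 12)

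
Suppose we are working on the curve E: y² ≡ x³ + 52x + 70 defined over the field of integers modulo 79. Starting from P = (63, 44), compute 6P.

Repeated addition: build up to 6P.
2P: tangent at (63, 44): λ = (3·63² + 52)/(2·44) ≡ 30/9. 9⁻¹ ≡ 44 (mod 79), so λ ≡ 30·44 ≡ 56.
  x = λ² - 63 - 63 = 3136 - 126 ≡ 8; y = λ·(63 - 8) - 44 ≡ 34. → (8, 34)
3P: (8, 34) + (63, 44). λ = (44 - 34)/(63 - 8) ≡ 10/55 mod 79. 55⁻¹ ≡ 23 (mod 79) since 55·23 = 1265 ≡ 1, so λ ≡ 72.
  x = λ² - 8 - 63 = 5184 - 71 ≡ 57; y = λ·(8 - 57) - 34 ≡ 72. → (57, 72)
4P: (57, 72) + (63, 44). λ = (44 - 72)/(63 - 57) ≡ 51/6 mod 79. 6⁻¹ ≡ 66 (mod 79) since 6·66 = 396 ≡ 1, so λ ≡ 48.
  x = λ² - 57 - 63 = 2304 - 120 ≡ 51; y = λ·(57 - 51) - 72 ≡ 58. → (51, 58)
5P: (51, 58) + (63, 44). λ = (44 - 58)/(63 - 51) ≡ 65/12 mod 79. 12⁻¹ ≡ 33 (mod 79), so λ ≡ 12.
  x = λ² - 51 - 63 = 144 - 114 ≡ 30; y = λ·(51 - 30) - 58 ≡ 36. → (30, 36)
6P: (30, 36) + (63, 44). λ = (44 - 36)/(63 - 30) ≡ 8/33 mod 79. 33⁻¹ ≡ 12 (mod 79), so λ ≡ 17.
  x = λ² - 30 - 63 = 289 - 93 ≡ 38; y = λ·(30 - 38) - 36 ≡ 65. → (38, 65)

(38, 65)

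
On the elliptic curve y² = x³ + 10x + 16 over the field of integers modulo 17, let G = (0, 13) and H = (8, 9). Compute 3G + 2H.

(9, 6)

First 3G:
Repeated addition: build up to 3G.
2G: tangent at (0, 13): λ = (3·0² + 10)/(2·13) ≡ 10/9. 9⁻¹ ≡ 2 (mod 17), so λ ≡ 10·2 ≡ 3.
  x = λ² - 0 - 0 = 9 - 0 ≡ 9; y = λ·(0 - 9) - 13 ≡ 11. → (9, 11)
3G: (9, 11) + (0, 13). λ = (13 - 11)/(0 - 9) ≡ 2/8 mod 17. 8⁻¹ ≡ 15 (mod 17), so λ ≡ 13.
  x = λ² - 9 - 0 = 169 - 9 ≡ 7; y = λ·(9 - 7) - 11 ≡ 15. → (7, 15)
3G = (7, 15).
Next 2H:
Repeated addition: build up to 2H.
2H: tangent at (8, 9): λ = (3·8² + 10)/(2·9) ≡ 15/1. 1⁻¹ ≡ 1 (mod 17) since 1·1 = 1 ≡ 1, so λ ≡ 15·1 ≡ 15.
  x = λ² - 8 - 8 = 225 - 16 ≡ 5; y = λ·(8 - 5) - 9 ≡ 2. → (5, 2)
2H = (5, 2).
Finally 3G + 2H:
(7, 15) + (5, 2). λ = (2 - 15)/(5 - 7) ≡ 4/15 mod 17. 15⁻¹ ≡ 8 (mod 17), so λ ≡ 15.
  x = λ² - 7 - 5 = 225 - 12 ≡ 9; y = λ·(7 - 9) - 15 ≡ 6. → (9, 6)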